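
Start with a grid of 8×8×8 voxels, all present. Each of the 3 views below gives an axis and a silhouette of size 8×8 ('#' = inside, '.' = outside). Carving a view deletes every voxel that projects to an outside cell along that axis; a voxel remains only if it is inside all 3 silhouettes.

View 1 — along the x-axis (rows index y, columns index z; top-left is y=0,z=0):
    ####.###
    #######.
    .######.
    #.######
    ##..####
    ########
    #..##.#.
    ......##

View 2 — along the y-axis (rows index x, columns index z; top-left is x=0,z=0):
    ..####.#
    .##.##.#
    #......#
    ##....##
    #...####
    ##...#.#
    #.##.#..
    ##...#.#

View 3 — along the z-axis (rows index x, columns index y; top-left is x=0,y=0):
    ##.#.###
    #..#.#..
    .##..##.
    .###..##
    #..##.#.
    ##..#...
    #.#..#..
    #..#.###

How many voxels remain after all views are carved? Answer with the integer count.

|visual hull| = 102

before carving: 512 voxels (8×8×8)
V1 x: intersect with YZ mask (47 set) -- 376 left
V2 y: intersect with XZ mask (33 set) -- 188 left
V3 z: intersect with XY mask (33 set) -- 102 left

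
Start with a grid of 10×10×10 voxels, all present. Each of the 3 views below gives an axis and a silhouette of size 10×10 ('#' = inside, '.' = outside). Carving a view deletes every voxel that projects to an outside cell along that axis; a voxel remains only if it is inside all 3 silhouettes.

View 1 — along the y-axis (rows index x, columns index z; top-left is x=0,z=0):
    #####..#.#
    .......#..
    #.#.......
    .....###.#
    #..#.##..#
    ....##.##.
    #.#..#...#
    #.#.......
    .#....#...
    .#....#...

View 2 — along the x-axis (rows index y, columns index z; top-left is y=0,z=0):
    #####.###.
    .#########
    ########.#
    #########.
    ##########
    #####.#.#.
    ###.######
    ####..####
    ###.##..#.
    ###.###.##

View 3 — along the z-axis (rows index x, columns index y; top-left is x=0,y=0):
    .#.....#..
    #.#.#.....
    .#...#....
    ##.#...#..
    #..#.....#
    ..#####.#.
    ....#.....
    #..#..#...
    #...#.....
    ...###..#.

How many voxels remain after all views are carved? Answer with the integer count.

before carving: 1000 voxels (10×10×10)
V1 y: intersect with XZ mask (33 set) -- 330 left
V2 x: intersect with YZ mask (83 set) -- 272 left
V3 z: intersect with XY mask (30 set) -- 82 left

|visual hull| = 82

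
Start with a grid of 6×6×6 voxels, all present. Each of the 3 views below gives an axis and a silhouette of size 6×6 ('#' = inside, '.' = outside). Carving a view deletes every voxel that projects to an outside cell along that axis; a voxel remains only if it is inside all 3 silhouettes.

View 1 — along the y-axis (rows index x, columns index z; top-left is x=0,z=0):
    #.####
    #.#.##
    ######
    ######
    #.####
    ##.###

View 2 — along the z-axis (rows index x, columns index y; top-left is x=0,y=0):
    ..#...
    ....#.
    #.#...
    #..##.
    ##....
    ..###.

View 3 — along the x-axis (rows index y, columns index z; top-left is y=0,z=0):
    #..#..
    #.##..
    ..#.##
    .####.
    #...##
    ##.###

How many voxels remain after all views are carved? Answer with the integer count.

remaining voxels: 33

before carving: 216 voxels (6×6×6)
  1. axis=1 (XZ plane), |mask|=31  ⇒  voxels=186
  2. axis=2 (XY plane), |mask|=12  ⇒  voxels=64
  3. axis=0 (YZ plane), |mask|=20  ⇒  voxels=33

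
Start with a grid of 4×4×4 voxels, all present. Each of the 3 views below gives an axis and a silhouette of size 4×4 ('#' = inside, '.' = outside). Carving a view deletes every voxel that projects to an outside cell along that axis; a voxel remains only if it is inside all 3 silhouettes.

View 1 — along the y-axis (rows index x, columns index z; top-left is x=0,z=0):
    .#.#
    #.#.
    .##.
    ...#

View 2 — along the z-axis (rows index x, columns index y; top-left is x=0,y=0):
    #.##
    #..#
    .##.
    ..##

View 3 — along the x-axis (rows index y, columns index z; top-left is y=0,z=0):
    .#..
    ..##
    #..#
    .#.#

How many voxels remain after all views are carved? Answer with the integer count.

before carving: 64 voxels (4×4×4)
after view 1 [y-axis, 7 of 16 cells solid] → remaining = 28
after view 2 [z-axis, 9 of 16 cells solid] → remaining = 16
after view 3 [x-axis, 7 of 16 cells solid] → remaining = 7

voxel count = 7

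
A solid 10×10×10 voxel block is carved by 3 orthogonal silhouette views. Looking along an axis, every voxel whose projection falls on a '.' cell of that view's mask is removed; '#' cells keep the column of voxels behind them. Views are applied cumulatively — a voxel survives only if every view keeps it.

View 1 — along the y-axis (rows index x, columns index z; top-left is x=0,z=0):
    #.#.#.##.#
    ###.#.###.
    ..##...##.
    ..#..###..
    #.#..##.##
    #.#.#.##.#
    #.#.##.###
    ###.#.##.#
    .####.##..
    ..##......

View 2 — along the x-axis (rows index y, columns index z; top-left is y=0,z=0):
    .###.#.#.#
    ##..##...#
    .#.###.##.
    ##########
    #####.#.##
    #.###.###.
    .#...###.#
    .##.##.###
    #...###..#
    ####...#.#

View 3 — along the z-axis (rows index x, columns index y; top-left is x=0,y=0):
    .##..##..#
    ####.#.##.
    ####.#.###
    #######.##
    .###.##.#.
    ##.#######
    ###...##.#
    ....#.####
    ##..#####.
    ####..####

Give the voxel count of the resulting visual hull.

before carving: 1000 voxels (10×10×10)
carve view 1 (along y, XZ-mask fill 55/100): 550 voxels remain
carve view 2 (along x, YZ-mask fill 65/100): 352 voxels remain
carve view 3 (along z, XY-mask fill 70/100): 231 voxels remain

remaining voxels: 231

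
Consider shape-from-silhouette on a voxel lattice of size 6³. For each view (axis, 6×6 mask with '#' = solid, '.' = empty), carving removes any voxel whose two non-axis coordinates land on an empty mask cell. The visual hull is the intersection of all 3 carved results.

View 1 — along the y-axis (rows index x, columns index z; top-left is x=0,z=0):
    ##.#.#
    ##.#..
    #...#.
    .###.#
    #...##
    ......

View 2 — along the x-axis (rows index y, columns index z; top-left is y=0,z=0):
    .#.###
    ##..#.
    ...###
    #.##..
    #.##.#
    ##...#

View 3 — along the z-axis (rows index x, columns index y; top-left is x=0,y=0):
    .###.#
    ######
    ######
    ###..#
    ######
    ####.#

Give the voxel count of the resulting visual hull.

46 voxels

start: 6×6×6 = 216 voxels
V1 y: intersect with XZ mask (16 set) -- 96 left
V2 x: intersect with YZ mask (20 set) -- 57 left
V3 z: intersect with XY mask (31 set) -- 46 left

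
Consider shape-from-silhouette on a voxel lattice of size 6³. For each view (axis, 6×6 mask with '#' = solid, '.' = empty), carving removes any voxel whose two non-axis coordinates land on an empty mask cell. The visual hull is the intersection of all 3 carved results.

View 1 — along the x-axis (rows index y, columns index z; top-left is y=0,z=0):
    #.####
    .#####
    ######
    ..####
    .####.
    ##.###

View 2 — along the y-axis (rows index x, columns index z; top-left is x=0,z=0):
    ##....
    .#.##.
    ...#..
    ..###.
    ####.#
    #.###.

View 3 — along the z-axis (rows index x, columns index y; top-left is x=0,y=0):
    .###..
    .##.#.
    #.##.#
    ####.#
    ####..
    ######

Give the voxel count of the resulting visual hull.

start: 6×6×6 = 216 voxels
  1. axis=0 (YZ plane), |mask|=29  ⇒  voxels=174
  2. axis=1 (XZ plane), |mask|=18  ⇒  voxels=89
  3. axis=2 (XY plane), |mask|=25  ⇒  voxels=66

remaining voxels: 66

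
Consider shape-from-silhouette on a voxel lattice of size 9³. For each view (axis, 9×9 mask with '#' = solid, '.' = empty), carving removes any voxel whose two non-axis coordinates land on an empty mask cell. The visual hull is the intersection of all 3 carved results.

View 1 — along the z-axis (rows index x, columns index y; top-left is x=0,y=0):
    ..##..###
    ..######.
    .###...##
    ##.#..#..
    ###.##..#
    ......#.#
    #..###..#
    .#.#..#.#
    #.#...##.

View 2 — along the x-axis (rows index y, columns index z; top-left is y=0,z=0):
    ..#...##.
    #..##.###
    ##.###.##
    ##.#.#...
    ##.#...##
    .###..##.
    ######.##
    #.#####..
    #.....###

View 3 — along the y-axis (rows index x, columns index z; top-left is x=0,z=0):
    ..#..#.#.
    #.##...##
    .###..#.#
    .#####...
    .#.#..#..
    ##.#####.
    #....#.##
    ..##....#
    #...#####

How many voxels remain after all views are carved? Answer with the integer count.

before carving: 729 voxels (9×9×9)
  1. axis=2 (XY plane), |mask|=41  ⇒  voxels=369
  2. axis=0 (YZ plane), |mask|=48  ⇒  voxels=221
  3. axis=1 (XZ plane), |mask|=41  ⇒  voxels=107

|visual hull| = 107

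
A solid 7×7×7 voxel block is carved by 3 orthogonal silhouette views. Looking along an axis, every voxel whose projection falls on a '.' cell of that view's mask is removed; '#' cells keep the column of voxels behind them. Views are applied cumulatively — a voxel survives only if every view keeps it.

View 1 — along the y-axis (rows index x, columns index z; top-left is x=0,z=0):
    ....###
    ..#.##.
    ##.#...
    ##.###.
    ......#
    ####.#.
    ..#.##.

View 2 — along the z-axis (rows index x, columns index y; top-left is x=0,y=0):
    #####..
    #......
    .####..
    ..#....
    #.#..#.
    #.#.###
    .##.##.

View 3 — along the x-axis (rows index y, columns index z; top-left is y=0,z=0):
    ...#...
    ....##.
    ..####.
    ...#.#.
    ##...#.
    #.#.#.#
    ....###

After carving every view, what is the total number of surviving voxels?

before carving: 343 voxels (7×7×7)
[1] y-view keeps 23 columns → grid now 161
[2] z-view keeps 23 columns → grid now 75
[3] x-view keeps 19 columns → grid now 32

remaining voxels: 32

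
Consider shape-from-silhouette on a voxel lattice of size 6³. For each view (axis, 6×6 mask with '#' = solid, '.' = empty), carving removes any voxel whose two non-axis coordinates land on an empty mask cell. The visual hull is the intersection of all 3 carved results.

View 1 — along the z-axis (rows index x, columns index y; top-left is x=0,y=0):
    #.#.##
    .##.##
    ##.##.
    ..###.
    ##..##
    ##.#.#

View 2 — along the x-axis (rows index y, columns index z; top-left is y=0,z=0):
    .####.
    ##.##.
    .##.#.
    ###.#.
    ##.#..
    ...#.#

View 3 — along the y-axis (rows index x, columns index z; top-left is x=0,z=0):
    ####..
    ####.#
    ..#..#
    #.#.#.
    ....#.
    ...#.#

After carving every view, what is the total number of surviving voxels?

before carving: 216 voxels (6×6×6)
V1 z: intersect with XY mask (23 set) -- 138 left
V2 x: intersect with YZ mask (20 set) -- 76 left
V3 y: intersect with XZ mask (17 set) -- 33 left

voxel count = 33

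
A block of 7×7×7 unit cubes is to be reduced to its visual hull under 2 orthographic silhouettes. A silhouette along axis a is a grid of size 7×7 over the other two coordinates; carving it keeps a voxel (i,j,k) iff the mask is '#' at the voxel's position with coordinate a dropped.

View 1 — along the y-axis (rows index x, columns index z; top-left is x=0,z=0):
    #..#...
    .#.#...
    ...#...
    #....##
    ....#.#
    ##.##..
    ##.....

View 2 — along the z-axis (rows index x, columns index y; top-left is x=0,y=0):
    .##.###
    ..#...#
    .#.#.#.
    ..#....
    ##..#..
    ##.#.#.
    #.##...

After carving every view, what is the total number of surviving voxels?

48 voxels

full grid |V| = 343
after view 1 [y-axis, 16 of 49 cells solid] → remaining = 112
after view 2 [z-axis, 21 of 49 cells solid] → remaining = 48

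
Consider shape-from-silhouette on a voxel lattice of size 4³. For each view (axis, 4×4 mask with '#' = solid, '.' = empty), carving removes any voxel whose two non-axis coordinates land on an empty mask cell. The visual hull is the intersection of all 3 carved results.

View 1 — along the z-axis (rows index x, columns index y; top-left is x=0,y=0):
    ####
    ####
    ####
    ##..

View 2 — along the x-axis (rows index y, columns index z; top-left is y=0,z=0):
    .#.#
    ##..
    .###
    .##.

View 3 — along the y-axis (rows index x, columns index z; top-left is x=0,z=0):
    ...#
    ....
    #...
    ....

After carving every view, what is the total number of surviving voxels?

start: 4×4×4 = 64 voxels
  1. axis=2 (XY plane), |mask|=14  ⇒  voxels=56
  2. axis=0 (YZ plane), |mask|=9  ⇒  voxels=31
  3. axis=1 (XZ plane), |mask|=2  ⇒  voxels=3

3 voxels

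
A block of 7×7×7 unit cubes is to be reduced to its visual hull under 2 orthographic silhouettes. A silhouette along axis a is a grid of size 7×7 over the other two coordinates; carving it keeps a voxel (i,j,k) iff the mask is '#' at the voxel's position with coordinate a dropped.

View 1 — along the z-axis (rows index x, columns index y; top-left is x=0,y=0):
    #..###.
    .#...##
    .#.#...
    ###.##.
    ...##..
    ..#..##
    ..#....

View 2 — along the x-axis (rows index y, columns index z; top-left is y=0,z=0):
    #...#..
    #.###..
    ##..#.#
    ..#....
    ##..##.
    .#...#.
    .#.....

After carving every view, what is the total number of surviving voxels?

start: 7×7×7 = 343 voxels
V1 z: intersect with XY mask (20 set) -- 140 left
V2 x: intersect with YZ mask (18 set) -- 53 left

53 voxels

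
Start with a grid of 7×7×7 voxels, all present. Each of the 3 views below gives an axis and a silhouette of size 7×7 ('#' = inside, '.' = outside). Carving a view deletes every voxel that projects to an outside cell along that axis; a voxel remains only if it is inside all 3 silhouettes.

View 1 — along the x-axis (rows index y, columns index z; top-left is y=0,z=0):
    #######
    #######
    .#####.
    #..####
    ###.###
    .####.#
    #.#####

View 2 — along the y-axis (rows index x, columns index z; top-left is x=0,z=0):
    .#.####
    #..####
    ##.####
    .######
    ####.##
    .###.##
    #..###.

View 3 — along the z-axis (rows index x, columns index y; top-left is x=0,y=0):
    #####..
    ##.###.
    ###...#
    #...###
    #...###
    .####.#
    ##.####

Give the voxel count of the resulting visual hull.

full grid |V| = 343
after view 1 [x-axis, 41 of 49 cells solid] → remaining = 287
after view 2 [y-axis, 37 of 49 cells solid] → remaining = 218
after view 3 [z-axis, 33 of 49 cells solid] → remaining = 147

147 voxels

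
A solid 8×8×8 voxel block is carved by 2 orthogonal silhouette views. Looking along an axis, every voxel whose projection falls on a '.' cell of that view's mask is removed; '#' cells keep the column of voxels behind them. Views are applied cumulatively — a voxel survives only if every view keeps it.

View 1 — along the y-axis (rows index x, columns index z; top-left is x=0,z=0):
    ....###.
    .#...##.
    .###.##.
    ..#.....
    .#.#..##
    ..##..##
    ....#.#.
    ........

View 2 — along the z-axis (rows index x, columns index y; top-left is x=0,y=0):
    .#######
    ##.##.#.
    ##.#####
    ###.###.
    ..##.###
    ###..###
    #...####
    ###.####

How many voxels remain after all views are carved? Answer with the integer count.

|visual hull| = 131

initial block: 8^3 = 512
  1. axis=1 (XZ plane), |mask|=22  ⇒  voxels=176
  2. axis=2 (XY plane), |mask|=48  ⇒  voxels=131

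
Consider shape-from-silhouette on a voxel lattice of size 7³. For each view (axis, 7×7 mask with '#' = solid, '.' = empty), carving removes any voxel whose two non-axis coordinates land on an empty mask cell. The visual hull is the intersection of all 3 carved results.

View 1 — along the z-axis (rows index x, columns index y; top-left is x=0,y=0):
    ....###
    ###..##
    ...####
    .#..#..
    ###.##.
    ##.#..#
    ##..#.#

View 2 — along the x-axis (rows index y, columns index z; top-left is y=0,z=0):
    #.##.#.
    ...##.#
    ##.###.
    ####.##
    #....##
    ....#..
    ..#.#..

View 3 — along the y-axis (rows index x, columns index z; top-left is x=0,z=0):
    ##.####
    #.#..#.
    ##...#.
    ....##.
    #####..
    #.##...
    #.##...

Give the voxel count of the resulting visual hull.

full grid |V| = 343
step 1: project along z, AND mask (27/49) → |grid| = 189
step 2: project along x, AND mask (24/49) → |grid| = 82
step 3: project along y, AND mask (25/49) → |grid| = 43

remaining voxels: 43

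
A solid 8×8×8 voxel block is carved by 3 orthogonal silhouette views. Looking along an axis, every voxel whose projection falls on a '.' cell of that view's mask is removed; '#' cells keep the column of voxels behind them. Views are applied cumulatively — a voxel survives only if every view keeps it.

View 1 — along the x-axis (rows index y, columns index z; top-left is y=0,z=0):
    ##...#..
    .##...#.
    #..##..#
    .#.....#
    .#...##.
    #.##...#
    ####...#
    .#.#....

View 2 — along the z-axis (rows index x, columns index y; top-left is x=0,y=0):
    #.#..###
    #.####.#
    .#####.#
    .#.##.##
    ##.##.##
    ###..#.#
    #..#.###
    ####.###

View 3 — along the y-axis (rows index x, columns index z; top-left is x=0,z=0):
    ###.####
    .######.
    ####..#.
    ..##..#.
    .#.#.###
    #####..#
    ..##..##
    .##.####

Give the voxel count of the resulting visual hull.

start: 8×8×8 = 512 voxels
  1. axis=0 (YZ plane), |mask|=26  ⇒  voxels=208
  2. axis=2 (XY plane), |mask|=45  ⇒  voxels=142
  3. axis=1 (XZ plane), |mask|=42  ⇒  voxels=96

remaining voxels: 96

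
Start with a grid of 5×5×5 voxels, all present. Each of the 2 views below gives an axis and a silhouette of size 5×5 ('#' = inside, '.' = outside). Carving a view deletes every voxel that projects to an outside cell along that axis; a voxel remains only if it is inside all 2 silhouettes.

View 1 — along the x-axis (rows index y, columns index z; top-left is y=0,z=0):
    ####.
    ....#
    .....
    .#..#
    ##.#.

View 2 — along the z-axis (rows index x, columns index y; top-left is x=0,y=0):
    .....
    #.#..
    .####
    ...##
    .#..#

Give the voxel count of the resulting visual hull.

voxel count = 19

before carving: 125 voxels (5×5×5)
step 1: project along x, AND mask (10/25) → |grid| = 50
step 2: project along z, AND mask (10/25) → |grid| = 19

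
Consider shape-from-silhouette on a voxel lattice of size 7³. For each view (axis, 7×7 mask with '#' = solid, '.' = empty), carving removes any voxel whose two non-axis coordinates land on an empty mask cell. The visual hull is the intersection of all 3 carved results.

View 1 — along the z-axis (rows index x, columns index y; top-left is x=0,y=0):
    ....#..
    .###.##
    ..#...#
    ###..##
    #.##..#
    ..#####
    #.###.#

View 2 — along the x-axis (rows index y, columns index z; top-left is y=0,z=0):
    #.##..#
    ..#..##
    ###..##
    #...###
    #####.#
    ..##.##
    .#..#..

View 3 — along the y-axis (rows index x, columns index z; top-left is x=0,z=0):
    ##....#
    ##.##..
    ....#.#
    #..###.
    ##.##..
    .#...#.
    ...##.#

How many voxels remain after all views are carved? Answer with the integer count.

43 voxels

before carving: 343 voxels (7×7×7)
carve view 1 (along z, XY-mask fill 27/49): 189 voxels remain
carve view 2 (along x, YZ-mask fill 28/49): 106 voxels remain
carve view 3 (along y, XZ-mask fill 22/49): 43 voxels remain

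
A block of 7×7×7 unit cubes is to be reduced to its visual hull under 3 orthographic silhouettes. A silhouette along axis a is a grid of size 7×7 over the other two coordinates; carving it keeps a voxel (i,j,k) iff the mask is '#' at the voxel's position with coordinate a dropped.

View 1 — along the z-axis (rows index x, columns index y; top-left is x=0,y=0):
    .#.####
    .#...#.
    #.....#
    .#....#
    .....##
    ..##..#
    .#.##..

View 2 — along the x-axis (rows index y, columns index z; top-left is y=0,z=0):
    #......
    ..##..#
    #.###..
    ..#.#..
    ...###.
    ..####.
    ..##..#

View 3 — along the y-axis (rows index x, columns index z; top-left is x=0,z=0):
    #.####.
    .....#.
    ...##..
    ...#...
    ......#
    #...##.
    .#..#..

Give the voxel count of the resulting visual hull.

23 voxels

initial block: 7^3 = 343
  1. axis=2 (XY plane), |mask|=19  ⇒  voxels=133
  2. axis=0 (YZ plane), |mask|=20  ⇒  voxels=56
  3. axis=1 (XZ plane), |mask|=15  ⇒  voxels=23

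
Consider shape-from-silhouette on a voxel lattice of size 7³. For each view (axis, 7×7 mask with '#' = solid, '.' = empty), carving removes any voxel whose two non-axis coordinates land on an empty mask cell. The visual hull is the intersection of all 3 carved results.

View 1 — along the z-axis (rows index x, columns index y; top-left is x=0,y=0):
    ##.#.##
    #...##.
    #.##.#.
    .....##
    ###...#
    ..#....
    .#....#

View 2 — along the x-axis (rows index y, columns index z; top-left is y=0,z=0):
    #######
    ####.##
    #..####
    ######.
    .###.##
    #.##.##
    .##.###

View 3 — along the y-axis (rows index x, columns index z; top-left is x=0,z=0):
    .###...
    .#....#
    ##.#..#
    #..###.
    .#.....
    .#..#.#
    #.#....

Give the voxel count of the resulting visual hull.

full grid |V| = 343
[1] z-view keeps 21 columns → grid now 147
[2] x-view keeps 39 columns → grid now 118
[3] y-view keeps 19 columns → grid now 44

voxel count = 44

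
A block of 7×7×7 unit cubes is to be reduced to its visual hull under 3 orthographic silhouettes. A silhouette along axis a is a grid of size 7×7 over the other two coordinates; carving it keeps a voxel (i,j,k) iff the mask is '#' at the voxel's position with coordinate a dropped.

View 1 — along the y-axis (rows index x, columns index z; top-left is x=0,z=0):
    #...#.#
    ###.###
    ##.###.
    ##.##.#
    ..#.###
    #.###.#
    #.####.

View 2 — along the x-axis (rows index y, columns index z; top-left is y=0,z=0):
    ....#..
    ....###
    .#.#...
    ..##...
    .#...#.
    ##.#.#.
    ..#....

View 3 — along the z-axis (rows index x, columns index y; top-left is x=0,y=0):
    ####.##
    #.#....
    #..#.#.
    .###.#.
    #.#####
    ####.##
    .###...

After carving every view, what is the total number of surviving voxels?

before carving: 343 voxels (7×7×7)
after view 1 [y-axis, 33 of 49 cells solid] → remaining = 231
after view 2 [x-axis, 15 of 49 cells solid] → remaining = 66
after view 3 [z-axis, 30 of 49 cells solid] → remaining = 39

remaining voxels: 39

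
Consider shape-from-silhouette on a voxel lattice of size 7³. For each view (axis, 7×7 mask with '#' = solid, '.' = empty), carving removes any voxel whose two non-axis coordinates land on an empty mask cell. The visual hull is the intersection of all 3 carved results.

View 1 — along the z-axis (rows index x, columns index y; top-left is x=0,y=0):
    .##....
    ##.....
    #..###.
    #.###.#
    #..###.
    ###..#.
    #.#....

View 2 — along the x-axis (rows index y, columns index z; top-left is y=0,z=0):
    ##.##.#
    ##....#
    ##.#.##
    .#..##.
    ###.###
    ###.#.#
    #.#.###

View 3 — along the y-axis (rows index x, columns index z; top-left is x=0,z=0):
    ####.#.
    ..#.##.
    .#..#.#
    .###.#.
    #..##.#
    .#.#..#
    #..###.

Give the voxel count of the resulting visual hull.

initial block: 7^3 = 343
step 1: project along z, AND mask (23/49) → |grid| = 161
step 2: project along x, AND mask (32/49) → |grid| = 106
step 3: project along y, AND mask (26/49) → |grid| = 57

|visual hull| = 57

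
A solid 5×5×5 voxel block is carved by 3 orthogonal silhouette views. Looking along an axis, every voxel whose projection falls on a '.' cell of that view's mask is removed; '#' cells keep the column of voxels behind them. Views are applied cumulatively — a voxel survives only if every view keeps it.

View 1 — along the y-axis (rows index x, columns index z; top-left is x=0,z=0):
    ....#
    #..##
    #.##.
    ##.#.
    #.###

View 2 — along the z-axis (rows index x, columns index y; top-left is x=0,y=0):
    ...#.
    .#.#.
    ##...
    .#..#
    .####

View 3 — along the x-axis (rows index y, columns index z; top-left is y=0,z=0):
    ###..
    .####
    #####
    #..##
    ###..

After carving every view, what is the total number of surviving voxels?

|visual hull| = 26

before carving: 125 voxels (5×5×5)
step 1: project along y, AND mask (14/25) → |grid| = 70
step 2: project along z, AND mask (11/25) → |grid| = 35
step 3: project along x, AND mask (18/25) → |grid| = 26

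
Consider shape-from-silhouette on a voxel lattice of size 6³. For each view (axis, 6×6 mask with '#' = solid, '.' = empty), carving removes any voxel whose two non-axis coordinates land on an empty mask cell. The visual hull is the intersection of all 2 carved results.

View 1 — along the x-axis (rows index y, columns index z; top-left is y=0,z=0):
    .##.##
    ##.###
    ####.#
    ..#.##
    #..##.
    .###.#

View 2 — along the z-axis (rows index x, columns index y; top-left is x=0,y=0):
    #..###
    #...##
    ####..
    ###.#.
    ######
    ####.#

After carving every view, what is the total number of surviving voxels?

start: 6×6×6 = 216 voxels
[1] x-view keeps 24 columns → grid now 144
[2] z-view keeps 26 columns → grid now 104

104 voxels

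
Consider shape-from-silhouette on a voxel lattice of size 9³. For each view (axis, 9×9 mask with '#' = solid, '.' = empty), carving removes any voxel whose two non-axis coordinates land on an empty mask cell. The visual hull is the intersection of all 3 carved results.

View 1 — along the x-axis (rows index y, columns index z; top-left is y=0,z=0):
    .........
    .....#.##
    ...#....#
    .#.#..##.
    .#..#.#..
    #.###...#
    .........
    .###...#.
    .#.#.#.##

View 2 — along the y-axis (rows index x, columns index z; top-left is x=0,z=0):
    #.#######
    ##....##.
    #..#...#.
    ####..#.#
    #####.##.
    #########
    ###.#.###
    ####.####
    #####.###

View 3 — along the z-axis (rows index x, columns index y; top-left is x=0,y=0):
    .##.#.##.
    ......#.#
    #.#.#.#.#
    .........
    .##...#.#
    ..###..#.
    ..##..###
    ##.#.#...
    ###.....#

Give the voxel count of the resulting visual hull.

|visual hull| = 62

start: 9×9×9 = 729 voxels
  1. axis=0 (YZ plane), |mask|=26  ⇒  voxels=234
  2. axis=1 (XZ plane), |mask|=60  ⇒  voxels=174
  3. axis=2 (XY plane), |mask|=33  ⇒  voxels=62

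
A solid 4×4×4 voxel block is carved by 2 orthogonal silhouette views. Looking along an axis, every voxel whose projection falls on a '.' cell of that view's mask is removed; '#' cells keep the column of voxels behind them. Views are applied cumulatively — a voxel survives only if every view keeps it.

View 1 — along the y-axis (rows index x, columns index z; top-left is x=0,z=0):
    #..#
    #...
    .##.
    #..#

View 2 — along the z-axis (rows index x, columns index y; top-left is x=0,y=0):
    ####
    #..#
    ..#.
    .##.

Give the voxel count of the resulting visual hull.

remaining voxels: 16

start: 4×4×4 = 64 voxels
  1. axis=1 (XZ plane), |mask|=7  ⇒  voxels=28
  2. axis=2 (XY plane), |mask|=9  ⇒  voxels=16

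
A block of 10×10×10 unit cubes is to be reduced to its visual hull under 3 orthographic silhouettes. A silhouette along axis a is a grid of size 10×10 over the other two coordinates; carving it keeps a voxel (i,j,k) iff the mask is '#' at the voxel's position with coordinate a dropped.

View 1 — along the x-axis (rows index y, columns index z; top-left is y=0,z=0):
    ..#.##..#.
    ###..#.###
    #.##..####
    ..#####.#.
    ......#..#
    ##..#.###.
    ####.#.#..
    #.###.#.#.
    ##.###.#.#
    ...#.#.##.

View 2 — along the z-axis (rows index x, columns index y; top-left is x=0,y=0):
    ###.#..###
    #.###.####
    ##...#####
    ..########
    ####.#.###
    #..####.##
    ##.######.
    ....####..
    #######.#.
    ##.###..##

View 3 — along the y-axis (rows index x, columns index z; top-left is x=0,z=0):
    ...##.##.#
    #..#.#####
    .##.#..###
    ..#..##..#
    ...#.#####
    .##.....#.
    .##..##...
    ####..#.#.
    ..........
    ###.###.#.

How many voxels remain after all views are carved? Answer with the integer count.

remaining voxels: 186

full grid |V| = 1000
step 1: project along x, AND mask (55/100) → |grid| = 550
step 2: project along z, AND mask (72/100) → |grid| = 390
step 3: project along y, AND mask (48/100) → |grid| = 186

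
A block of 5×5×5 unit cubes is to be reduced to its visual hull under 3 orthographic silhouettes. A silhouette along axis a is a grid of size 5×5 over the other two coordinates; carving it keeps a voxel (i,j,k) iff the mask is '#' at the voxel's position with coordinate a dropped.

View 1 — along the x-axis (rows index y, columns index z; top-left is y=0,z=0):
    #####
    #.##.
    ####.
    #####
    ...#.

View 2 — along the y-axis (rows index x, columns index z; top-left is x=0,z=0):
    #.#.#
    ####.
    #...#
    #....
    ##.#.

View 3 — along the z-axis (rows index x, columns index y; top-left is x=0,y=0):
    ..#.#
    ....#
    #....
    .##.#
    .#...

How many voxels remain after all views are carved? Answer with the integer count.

remaining voxels: 9

initial block: 5^3 = 125
V1 x: intersect with YZ mask (18 set) -- 90 left
V2 y: intersect with XZ mask (13 set) -- 48 left
V3 z: intersect with XY mask (8 set) -- 9 left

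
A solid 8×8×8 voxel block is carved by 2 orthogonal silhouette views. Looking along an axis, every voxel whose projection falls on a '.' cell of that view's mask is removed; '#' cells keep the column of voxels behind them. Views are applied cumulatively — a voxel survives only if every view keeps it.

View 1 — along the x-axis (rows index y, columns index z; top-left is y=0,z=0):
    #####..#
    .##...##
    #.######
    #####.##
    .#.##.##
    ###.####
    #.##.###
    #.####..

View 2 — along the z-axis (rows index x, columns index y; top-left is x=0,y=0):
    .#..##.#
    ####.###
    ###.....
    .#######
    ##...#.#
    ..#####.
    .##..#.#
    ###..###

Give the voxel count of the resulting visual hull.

before carving: 512 voxels (8×8×8)
  1. axis=0 (YZ plane), |mask|=47  ⇒  voxels=376
  2. axis=2 (XY plane), |mask|=40  ⇒  voxels=233

|visual hull| = 233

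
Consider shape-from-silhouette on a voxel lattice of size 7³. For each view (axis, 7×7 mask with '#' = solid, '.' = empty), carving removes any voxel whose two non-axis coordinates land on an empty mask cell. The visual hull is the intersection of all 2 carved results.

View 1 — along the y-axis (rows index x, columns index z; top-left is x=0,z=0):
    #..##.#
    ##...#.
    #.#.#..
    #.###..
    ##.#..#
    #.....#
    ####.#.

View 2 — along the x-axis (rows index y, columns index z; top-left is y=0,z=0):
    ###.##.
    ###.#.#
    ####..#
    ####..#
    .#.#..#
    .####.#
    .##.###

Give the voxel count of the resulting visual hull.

initial block: 7^3 = 343
[1] y-view keeps 25 columns → grid now 175
[2] x-view keeps 33 columns → grid now 117

117 voxels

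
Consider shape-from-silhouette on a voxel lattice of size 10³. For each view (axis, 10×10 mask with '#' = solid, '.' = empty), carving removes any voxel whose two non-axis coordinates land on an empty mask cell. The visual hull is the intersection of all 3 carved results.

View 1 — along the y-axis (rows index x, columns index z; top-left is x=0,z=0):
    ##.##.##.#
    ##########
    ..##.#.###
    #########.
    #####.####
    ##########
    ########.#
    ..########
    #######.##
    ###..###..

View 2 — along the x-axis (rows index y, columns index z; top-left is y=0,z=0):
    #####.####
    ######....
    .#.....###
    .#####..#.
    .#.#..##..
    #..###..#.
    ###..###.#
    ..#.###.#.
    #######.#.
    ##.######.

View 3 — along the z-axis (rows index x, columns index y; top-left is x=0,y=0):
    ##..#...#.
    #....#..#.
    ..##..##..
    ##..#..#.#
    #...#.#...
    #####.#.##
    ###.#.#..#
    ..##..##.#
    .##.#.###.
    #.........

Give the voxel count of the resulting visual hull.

253 voxels

initial block: 10^3 = 1000
  1. axis=1 (XZ plane), |mask|=83  ⇒  voxels=830
  2. axis=0 (YZ plane), |mask|=62  ⇒  voxels=513
  3. axis=2 (XY plane), |mask|=45  ⇒  voxels=253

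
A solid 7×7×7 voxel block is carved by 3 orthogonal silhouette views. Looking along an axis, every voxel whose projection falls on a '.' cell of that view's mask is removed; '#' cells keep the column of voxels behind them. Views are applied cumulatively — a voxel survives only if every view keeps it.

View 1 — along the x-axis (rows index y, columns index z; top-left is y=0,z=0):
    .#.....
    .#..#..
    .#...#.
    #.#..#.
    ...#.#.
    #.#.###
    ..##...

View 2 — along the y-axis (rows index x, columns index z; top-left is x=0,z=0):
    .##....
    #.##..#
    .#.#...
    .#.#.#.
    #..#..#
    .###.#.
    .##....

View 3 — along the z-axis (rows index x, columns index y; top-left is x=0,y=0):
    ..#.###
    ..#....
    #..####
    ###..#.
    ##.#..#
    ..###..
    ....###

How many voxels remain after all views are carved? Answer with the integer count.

initial block: 7^3 = 343
[1] x-view keeps 17 columns → grid now 119
[2] y-view keeps 20 columns → grid now 51
[3] z-view keeps 24 columns → grid now 21

remaining voxels: 21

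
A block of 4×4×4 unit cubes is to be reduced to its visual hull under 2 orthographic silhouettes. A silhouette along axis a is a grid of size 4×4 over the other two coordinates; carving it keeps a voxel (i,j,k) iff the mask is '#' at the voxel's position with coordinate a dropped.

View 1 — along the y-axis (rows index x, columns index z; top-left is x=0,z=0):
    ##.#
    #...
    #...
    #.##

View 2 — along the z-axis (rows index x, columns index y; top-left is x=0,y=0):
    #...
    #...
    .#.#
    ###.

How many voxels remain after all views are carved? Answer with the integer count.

|visual hull| = 15

initial block: 4^3 = 64
after view 1 [y-axis, 8 of 16 cells solid] → remaining = 32
after view 2 [z-axis, 7 of 16 cells solid] → remaining = 15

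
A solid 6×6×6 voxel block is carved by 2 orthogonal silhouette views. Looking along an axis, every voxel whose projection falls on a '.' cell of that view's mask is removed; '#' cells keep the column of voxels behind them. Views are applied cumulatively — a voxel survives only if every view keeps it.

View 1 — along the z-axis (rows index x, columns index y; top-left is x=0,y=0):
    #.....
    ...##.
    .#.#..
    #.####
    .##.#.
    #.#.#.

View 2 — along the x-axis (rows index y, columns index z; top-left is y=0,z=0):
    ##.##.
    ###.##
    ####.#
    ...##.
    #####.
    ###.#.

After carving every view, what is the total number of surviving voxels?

full grid |V| = 216
step 1: project along z, AND mask (16/36) → |grid| = 96
step 2: project along x, AND mask (25/36) → |grid| = 67

remaining voxels: 67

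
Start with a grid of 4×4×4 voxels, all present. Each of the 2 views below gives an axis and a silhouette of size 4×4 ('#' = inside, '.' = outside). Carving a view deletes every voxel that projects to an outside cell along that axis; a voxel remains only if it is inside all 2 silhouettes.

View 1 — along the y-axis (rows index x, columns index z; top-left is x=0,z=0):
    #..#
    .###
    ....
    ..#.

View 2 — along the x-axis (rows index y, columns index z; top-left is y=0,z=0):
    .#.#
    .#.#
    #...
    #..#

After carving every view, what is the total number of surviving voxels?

start: 4×4×4 = 64 voxels
carve view 1 (along y, XZ-mask fill 6/16): 24 voxels remain
carve view 2 (along x, YZ-mask fill 7/16): 10 voxels remain

remaining voxels: 10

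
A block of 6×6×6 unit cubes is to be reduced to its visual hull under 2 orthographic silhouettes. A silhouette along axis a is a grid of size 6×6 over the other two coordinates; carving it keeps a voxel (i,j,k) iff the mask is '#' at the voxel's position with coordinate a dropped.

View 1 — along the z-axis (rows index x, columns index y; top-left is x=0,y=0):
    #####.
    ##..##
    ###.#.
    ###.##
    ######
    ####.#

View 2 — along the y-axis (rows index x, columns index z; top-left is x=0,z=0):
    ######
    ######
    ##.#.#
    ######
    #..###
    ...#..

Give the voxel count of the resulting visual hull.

start: 6×6×6 = 216 voxels
step 1: project along z, AND mask (29/36) → |grid| = 174
step 2: project along y, AND mask (27/36) → |grid| = 129

remaining voxels: 129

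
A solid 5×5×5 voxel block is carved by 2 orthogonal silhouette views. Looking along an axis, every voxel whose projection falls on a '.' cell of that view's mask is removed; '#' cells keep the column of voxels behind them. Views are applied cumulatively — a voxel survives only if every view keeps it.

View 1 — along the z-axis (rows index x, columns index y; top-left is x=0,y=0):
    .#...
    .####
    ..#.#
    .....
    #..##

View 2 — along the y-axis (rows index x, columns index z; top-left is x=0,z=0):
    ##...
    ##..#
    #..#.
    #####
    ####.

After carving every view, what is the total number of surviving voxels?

30 voxels

full grid |V| = 125
after view 1 [z-axis, 10 of 25 cells solid] → remaining = 50
after view 2 [y-axis, 16 of 25 cells solid] → remaining = 30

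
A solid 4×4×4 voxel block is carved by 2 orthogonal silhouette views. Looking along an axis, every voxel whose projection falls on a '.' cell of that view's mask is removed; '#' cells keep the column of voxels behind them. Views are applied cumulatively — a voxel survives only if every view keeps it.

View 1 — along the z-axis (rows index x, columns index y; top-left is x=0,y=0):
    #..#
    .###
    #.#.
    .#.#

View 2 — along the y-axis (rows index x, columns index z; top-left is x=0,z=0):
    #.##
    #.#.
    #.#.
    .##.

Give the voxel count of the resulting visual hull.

start: 4×4×4 = 64 voxels
after view 1 [z-axis, 9 of 16 cells solid] → remaining = 36
after view 2 [y-axis, 9 of 16 cells solid] → remaining = 20

remaining voxels: 20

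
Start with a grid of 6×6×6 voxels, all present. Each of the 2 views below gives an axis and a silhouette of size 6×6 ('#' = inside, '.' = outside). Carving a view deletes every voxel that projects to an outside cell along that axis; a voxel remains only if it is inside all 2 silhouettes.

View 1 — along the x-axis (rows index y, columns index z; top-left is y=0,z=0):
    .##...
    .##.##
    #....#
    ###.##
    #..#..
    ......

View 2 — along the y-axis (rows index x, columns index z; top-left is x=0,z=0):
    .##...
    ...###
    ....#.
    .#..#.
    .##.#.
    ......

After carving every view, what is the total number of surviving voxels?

start: 6×6×6 = 216 voxels
step 1: project along x, AND mask (15/36) → |grid| = 90
step 2: project along y, AND mask (11/36) → |grid| = 27

remaining voxels: 27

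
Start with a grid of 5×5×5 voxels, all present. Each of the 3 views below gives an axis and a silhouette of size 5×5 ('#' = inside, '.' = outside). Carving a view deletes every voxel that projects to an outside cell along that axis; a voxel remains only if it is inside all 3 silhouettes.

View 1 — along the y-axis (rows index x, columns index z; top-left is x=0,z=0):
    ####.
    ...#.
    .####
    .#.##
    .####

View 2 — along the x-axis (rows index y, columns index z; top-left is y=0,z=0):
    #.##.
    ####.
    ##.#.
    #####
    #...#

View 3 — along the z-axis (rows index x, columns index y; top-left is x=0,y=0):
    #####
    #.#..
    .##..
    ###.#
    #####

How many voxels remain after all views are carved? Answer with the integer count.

remaining voxels: 40

full grid |V| = 125
  1. axis=1 (XZ plane), |mask|=16  ⇒  voxels=80
  2. axis=0 (YZ plane), |mask|=17  ⇒  voxels=52
  3. axis=2 (XY plane), |mask|=18  ⇒  voxels=40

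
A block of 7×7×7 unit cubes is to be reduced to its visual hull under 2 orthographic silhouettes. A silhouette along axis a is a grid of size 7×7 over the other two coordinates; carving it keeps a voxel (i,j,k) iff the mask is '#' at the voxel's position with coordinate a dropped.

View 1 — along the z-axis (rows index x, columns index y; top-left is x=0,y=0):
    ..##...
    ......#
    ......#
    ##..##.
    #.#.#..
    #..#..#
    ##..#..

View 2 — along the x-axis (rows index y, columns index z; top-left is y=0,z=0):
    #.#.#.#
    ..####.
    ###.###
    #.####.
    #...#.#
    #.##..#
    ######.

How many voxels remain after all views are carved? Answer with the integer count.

full grid |V| = 343
[1] z-view keeps 17 columns → grid now 119
[2] x-view keeps 32 columns → grid now 77

|visual hull| = 77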